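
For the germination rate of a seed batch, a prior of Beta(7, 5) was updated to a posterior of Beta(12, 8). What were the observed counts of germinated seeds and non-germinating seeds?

5 germinated seeds and 3 non-germinating seeds

Beta is conjugate to the binomial likelihood: posterior = Beta(a+s, b+f).
So s = 12 − 7 = 5 and f = 8 − 5 = 3.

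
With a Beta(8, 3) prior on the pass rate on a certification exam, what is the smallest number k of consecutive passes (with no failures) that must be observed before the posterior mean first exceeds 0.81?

k = 5

After k passes and 0 failures the posterior is Beta(8+k, 3), with mean (8+k)/(8+3+k).
Set (8+k)/(11+k) > 0.81 and solve: k > (0.81·11 − 8)/(1 − 0.81) = 4.789.
The smallest integer exceeding 4.789 is 5, and checking k=5: (13)/(16) = 0.8125 > 0.81.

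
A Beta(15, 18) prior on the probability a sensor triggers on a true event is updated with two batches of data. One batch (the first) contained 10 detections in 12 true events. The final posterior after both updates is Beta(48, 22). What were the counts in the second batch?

23 detections and 2 misses

Sequential conjugate updates are equivalent to a single update on the pooled data, so total successes = posterior α − prior α and total failures = posterior β − prior β.
Total across both batches: 48−15=33 detections, 22−18=4 misses.
Subtract the first batch: 33−10=23 detections and 4−2=2 misses.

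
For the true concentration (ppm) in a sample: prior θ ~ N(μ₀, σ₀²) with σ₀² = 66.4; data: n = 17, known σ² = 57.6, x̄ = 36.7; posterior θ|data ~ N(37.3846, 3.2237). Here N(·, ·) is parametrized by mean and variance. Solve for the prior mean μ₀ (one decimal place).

With known observation variance, the Normal–Normal posterior has precision τ_n = τ₀ + n/σ² and mean μ_n = (τ₀μ₀ + (n/σ²)x̄)/τ_n.
Here τ₀ = 1/66.4 = 0.015060 and τ_data = 17/57.6 = 0.295139, so τ_n = 0.310199.
Rearranging for μ₀: μ₀ = (μ_n·τ_n − τ_data·x̄)/τ₀ = (37.3846·0.310199 − 0.295139·36.7) / 0.015060 = 0.765064/0.015060 ≈ 50.8.

μ₀ = 50.8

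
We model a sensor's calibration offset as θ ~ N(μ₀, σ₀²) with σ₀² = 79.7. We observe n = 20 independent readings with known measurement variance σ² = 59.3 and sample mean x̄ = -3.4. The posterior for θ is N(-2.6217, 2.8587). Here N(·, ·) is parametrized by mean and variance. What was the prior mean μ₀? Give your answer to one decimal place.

With known observation variance, the Normal–Normal posterior has precision τ_n = τ₀ + n/σ² and mean μ_n = (τ₀μ₀ + (n/σ²)x̄)/τ_n.
Here τ₀ = 1/79.7 = 0.012547 and τ_data = 20/59.3 = 0.337268, so τ_n = 0.349815.
Rearranging for μ₀: μ₀ = (μ_n·τ_n − τ_data·x̄)/τ₀ = (-2.6217·0.349815 − 0.337268·-3.4) / 0.012547 = 0.229601/0.012547 ≈ 18.3.

μ₀ = 18.3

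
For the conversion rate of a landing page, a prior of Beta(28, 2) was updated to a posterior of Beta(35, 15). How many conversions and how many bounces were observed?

Beta is conjugate to the binomial likelihood: posterior = Beta(α+s, β+f).
Match parameters: s=35−28=7, f=15−2=13.

7 conversions and 13 bounces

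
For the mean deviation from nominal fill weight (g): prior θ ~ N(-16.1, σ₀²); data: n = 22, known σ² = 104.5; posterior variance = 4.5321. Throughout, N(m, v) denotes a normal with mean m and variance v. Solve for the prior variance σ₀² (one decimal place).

σ₀² = 98.8

Posterior precision equals prior precision plus data precision: 1/σ_n² = 1/σ₀² + n/σ².
So 1/σ₀² = 1/4.5321 − 22/104.5 = 0.220648 − 0.210526 = 0.010122.
Hence σ₀² = 1/0.010122 ≈ 98.8.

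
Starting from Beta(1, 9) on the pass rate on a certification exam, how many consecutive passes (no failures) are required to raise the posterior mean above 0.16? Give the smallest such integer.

k = 1

After k passes and 0 failures the posterior is Beta(1+k, 9), with mean (1+k)/(1+9+k).
Set (1+k)/(10+k) > 0.16 and solve: k > (0.16·10 − 1)/(1 − 0.16) = 0.714.
The smallest integer exceeding 0.714 is 1.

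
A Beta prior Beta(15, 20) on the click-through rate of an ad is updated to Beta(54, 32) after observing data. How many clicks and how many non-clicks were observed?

39 clicks and 12 non-clicks

Under Beta–binomial conjugacy the posterior parameters are (α+s, β+f).
So s = 54 − 15 = 39 and f = 32 − 20 = 12.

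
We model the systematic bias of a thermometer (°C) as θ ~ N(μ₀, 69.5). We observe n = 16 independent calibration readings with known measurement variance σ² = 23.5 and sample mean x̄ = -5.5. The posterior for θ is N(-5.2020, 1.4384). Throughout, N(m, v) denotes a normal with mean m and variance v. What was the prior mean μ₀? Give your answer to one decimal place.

μ₀ = 8.9

The posterior mean is a precision-weighted average: μ_n = (τ₀μ₀ + τ_data·x̄)/(τ₀+τ_data), with τ₀=1/σ₀² and τ_data=n/σ².
Here τ₀ = 1/69.5 = 0.014388 and τ_data = 16/23.5 = 0.680851, so τ_n = 0.695239.
Rearranging for μ₀: μ₀ = (μ_n·τ_n − τ_data·x̄)/τ₀ = (-5.2020·0.695239 − 0.680851·-5.5) / 0.014388 = 0.128047/0.014388 ≈ 8.9.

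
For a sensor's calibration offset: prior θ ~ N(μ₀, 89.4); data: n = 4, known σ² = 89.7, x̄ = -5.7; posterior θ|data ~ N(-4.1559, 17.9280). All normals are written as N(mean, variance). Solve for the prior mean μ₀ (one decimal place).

μ₀ = 2.0

The posterior mean is a precision-weighted average: μ_n = (τ₀μ₀ + τ_data·x̄)/(τ₀+τ_data), with τ₀=1/σ₀² and τ_data=n/σ².
Here τ₀ = 1/89.4 = 0.011186 and τ_data = 4/89.7 = 0.044593, so τ_n = 0.055779.
Rearranging for μ₀: μ₀ = (μ_n·τ_n − τ_data·x̄)/τ₀ = (-4.1559·0.055779 − 0.044593·-5.7) / 0.011186 = 0.022368/0.011186 ≈ 2.0.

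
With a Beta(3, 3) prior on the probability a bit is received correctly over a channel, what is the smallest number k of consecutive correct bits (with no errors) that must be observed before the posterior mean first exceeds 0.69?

After k correct bits and 0 errors the posterior is Beta(3+k, 3), with mean (3+k)/(3+3+k).
Set (3+k)/(6+k) > 0.69 and solve: k > (0.69·6 − 3)/(1 − 0.69) = 3.677.
The smallest integer exceeding 3.677 is 4, and checking k=4: (7)/(10) = 0.7000 > 0.69.

k = 4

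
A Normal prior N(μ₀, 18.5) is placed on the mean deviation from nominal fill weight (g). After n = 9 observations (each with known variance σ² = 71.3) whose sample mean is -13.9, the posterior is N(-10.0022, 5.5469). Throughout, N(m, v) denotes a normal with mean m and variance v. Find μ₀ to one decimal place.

μ₀ = -0.9

With known observation variance, the Normal–Normal posterior has precision τ_n = τ₀ + n/σ² and mean μ_n = (τ₀μ₀ + (n/σ²)x̄)/τ_n.
Here τ₀ = 1/18.5 = 0.054054 and τ_data = 9/71.3 = 0.126227, so τ_n = 0.180281.
Rearranging for μ₀: μ₀ = (μ_n·τ_n − τ_data·x̄)/τ₀ = (-10.0022·0.180281 − 0.126227·-13.9) / 0.054054 = -0.048651/0.054054 ≈ -0.9.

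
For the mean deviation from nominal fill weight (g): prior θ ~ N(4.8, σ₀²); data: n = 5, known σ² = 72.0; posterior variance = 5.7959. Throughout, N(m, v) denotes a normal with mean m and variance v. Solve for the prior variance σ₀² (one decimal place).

Posterior precision equals prior precision plus data precision: 1/σ_n² = 1/σ₀² + n/σ².
So 1/σ₀² = 1/5.7959 − 5/72.0 = 0.172536 − 0.069444 = 0.103092.
Hence σ₀² = 1/0.103092 ≈ 9.7.

σ₀² = 9.7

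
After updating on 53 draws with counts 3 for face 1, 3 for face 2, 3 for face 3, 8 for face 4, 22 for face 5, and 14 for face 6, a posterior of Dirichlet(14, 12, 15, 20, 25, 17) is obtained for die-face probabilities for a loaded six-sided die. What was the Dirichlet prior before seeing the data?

Dirichlet(11, 9, 12, 12, 3, 3)

For a Dirichlet(α) prior with multinomial counts c, the posterior is Dirichlet(α + c) componentwise.
Subtract each count from the matching posterior parameter: 14−3=11, 12−3=9, 15−3=12, 20−8=12, 25−22=3, 17−14=3.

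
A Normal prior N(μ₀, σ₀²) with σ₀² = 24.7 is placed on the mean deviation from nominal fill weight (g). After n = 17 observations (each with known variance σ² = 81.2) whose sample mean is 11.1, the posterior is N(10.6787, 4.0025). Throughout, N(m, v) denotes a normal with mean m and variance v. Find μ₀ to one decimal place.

The posterior mean is a precision-weighted average: μ_n = (τ₀μ₀ + τ_data·x̄)/(τ₀+τ_data), with τ₀=1/σ₀² and τ_data=n/σ².
Here τ₀ = 1/24.7 = 0.040486 and τ_data = 17/81.2 = 0.209360, so τ_n = 0.249846.
Rearranging for μ₀: μ₀ = (μ_n·τ_n − τ_data·x̄)/τ₀ = (10.6787·0.249846 − 0.209360·11.1) / 0.040486 = 0.344134/0.040486 ≈ 8.5.

μ₀ = 8.5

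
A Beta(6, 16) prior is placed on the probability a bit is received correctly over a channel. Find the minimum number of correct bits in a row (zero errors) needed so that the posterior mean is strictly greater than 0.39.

k = 5

After k correct bits and 0 errors the posterior is Beta(6+k, 16), with mean (6+k)/(6+16+k).
Set (6+k)/(22+k) > 0.39 and solve: k > (0.39·22 − 6)/(1 − 0.39) = 4.230.
The smallest integer exceeding 4.230 is 5, and checking k=5: (11)/(27) = 0.4074 > 0.39.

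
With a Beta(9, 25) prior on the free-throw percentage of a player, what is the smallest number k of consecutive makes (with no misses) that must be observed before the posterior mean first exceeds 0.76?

k = 71

After k makes and 0 misses the posterior is Beta(9+k, 25), with mean (9+k)/(9+25+k).
Set (9+k)/(34+k) > 0.76 and solve: k > (0.76·34 − 9)/(1 − 0.76) = 70.167.
The smallest integer exceeding 70.167 is 71.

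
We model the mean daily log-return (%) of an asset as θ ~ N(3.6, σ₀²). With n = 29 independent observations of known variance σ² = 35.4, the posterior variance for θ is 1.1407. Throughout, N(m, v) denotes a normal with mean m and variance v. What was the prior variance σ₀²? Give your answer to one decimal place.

Posterior precision equals prior precision plus data precision: 1/σ_n² = 1/σ₀² + n/σ².
So 1/σ₀² = 1/1.1407 − 29/35.4 = 0.876655 − 0.819209 = 0.057446.
Hence σ₀² = 1/0.057446 ≈ 17.4.

σ₀² = 17.4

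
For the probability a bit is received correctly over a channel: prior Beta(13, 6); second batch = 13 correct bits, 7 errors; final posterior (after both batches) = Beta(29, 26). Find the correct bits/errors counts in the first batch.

Sequential conjugate updates are equivalent to a single update on the pooled data, so total successes = posterior α − prior α and total failures = posterior β − prior β.
Total across both batches: 29−13=16 correct bits, 26−6=20 errors.
Subtract the second batch: 16−13=3 correct bits and 20−7=13 errors.

3 correct bits and 13 errors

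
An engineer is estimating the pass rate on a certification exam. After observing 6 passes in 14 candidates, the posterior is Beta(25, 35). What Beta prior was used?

A Beta(a, b) prior with s successes and f failures in binomial data gives a Beta(a+s, b+f) posterior.
Subtract the data counts: 25−6=19, 35−8=27.

Beta(19, 27)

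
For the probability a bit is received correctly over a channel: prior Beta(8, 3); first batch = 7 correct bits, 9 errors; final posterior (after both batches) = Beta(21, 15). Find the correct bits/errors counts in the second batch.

Sequential conjugate updates are equivalent to a single update on the pooled data, so total successes = posterior α − prior α and total failures = posterior β − prior β.
Total across both batches: 21−8=13 correct bits, 15−3=12 errors.
Subtract the first batch: 13−7=6 correct bits and 12−9=3 errors.

6 correct bits and 3 errors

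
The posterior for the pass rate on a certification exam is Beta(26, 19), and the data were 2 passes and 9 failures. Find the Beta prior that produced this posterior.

Under Beta–binomial conjugacy the posterior parameters are (α+s, β+f).
Subtract the data counts: 26−2=24, 19−9=10.

Beta(24, 10)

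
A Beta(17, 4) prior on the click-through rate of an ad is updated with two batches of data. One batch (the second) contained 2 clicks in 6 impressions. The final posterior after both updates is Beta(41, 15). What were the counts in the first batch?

Sequential conjugate updates are equivalent to a single update on the pooled data, so total successes = posterior α − prior α and total failures = posterior β − prior β.
Total across both batches: 41−17=24 clicks, 15−4=11 non-clicks.
Subtract the second batch: 24−2=22 clicks and 11−4=7 non-clicks.

22 clicks and 7 non-clicks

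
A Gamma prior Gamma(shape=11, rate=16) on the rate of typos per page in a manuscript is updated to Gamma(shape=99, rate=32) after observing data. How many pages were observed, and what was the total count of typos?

n = 16 pages with total 88 typos

Gamma–Poisson conjugacy: posterior shape = α + Σxᵢ, posterior rate = β + n.
Matching: Σxᵢ = 99 − 11 = 88 and n = 32 − 16 = 16.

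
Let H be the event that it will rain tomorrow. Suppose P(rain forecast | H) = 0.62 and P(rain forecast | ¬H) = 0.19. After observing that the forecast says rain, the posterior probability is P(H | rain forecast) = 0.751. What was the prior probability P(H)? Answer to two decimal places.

Bayes' rule in odds form gives O(H|E) = O(H)·[P(E|H)/P(E|¬H)], hence O(H) = O(H|E)/LR.
Posterior odds = 0.751/(1−0.751) = 3.0161. LR = 0.62/0.19 = 3.2632.
Prior odds = 3.0161/3.2632 = 0.9243, so P(H) = 0.9243/(1+0.9243) ≈ 0.48.

P(H) = 0.48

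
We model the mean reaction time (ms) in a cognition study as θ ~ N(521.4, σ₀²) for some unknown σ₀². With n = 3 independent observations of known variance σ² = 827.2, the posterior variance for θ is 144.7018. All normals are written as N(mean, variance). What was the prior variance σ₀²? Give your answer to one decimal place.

Posterior precision equals prior precision plus data precision: 1/σ_n² = 1/σ₀² + n/σ².
So 1/σ₀² = 1/144.7018 − 3/827.2 = 0.006911 − 0.003627 = 0.003284.
Hence σ₀² = 1/0.003284 ≈ 304.5.

σ₀² = 304.5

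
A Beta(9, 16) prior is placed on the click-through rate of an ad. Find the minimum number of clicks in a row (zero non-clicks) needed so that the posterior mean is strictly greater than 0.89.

k = 121

After k clicks and 0 non-clicks the posterior is Beta(9+k, 16), with mean (9+k)/(9+16+k).
Set (9+k)/(25+k) > 0.89 and solve: k > (0.89·25 − 9)/(1 − 0.89) = 120.455.
The smallest integer exceeding 120.455 is 121.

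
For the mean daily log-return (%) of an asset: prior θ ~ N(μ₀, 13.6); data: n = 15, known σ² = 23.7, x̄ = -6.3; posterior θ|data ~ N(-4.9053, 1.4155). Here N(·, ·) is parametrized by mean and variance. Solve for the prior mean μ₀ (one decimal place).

With known observation variance, the Normal–Normal posterior has precision τ_n = τ₀ + n/σ² and mean μ_n = (τ₀μ₀ + (n/σ²)x̄)/τ_n.
Here τ₀ = 1/13.6 = 0.073529 and τ_data = 15/23.7 = 0.632911, so τ_n = 0.706440.
Rearranging for μ₀: μ₀ = (μ_n·τ_n − τ_data·x̄)/τ₀ = (-4.9053·0.706440 − 0.632911·-6.3) / 0.073529 = 0.522039/0.073529 ≈ 7.1.

μ₀ = 7.1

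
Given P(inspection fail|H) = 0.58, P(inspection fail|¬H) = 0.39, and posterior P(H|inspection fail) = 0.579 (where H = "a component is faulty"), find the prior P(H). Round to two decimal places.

Bayes' rule in odds form gives O(H|E) = O(H)·[P(E|H)/P(E|¬H)], hence O(H) = O(H|E)/LR.
Posterior odds = 0.579/(1−0.579) = 1.3753. LR = 0.58/0.39 = 1.4872.
Prior odds = 1.3753/1.4872 = 0.9248, so P(H) = 0.9248/(1+0.9248) ≈ 0.48.

P(H) = 0.48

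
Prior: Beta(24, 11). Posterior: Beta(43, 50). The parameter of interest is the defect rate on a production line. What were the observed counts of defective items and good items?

19 defective items and 39 good items

Beta is conjugate to the binomial likelihood: posterior = Beta(α+s, β+f).
Match parameters: s=43−24=19, f=50−11=39.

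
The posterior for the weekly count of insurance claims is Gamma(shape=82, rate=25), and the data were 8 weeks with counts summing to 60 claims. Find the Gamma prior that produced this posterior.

Gamma–Poisson conjugacy: posterior shape = α + Σxᵢ, posterior rate = β + n.
So α = 82 − 60 = 22 and β = 25 − 8 = 17.

Gamma(shape=22, rate=17)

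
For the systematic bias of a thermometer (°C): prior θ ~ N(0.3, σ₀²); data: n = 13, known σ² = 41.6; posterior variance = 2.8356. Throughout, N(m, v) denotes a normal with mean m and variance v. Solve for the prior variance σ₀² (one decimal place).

Posterior precision equals prior precision plus data precision: 1/σ_n² = 1/σ₀² + n/σ².
So 1/σ₀² = 1/2.8356 − 13/41.6 = 0.352659 − 0.312500 = 0.040159.
Hence σ₀² = 1/0.040159 ≈ 24.9.

σ₀² = 24.9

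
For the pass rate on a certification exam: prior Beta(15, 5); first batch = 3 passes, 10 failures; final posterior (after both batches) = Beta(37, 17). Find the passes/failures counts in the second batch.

19 passes and 2 failures

Sequential conjugate updates are equivalent to a single update on the pooled data, so total successes = posterior α − prior α and total failures = posterior β − prior β.
Total across both batches: 37−15=22 passes, 17−5=12 failures.
Subtract the first batch: 22−3=19 passes and 12−10=2 failures.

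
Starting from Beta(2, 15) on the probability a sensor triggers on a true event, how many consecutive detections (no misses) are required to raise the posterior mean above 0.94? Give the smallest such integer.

k = 234

After k detections and 0 misses the posterior is Beta(2+k, 15), with mean (2+k)/(2+15+k).
Set (2+k)/(17+k) > 0.94 and solve: k > (0.94·17 − 2)/(1 − 0.94) = 233.000.
The smallest integer exceeding 233.000 is 234.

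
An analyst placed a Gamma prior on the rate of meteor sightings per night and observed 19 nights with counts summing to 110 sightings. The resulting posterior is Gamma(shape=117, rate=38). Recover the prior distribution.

Gamma(shape=7, rate=19)

A Gamma(α, β) prior (rate parametrization) on a Poisson rate with n observations summing to S gives posterior Gamma(α+S, β+n).
So α = 117 − 110 = 7 and β = 38 − 19 = 19.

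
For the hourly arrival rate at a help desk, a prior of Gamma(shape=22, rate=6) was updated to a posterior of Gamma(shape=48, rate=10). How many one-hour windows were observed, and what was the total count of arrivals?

n = 4 one-hour windows with total 26 arrivals

Gamma–Poisson conjugacy: posterior shape = α + Σxᵢ, posterior rate = β + n.
Matching: Σxᵢ = 48 − 22 = 26 and n = 10 − 6 = 4.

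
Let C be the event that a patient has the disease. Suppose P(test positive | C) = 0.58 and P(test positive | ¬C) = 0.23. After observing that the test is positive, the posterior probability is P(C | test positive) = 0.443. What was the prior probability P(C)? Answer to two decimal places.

P(C) = 0.24

In odds form, posterior odds = prior odds × likelihood ratio, so prior odds = posterior odds ÷ LR.
Posterior odds = 0.443/(1−0.443) = 0.7953. LR = 0.58/0.23 = 2.5217.
Prior odds = 0.7953/2.5217 = 0.3154, so P(C) = 0.3154/(1+0.3154) ≈ 0.24.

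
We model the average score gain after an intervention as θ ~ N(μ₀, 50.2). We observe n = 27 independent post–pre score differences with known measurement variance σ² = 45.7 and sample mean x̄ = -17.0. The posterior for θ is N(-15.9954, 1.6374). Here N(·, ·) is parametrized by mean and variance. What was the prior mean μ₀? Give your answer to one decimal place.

μ₀ = 13.8

With known observation variance, the Normal–Normal posterior has precision τ_n = τ₀ + n/σ² and mean μ_n = (τ₀μ₀ + (n/σ²)x̄)/τ_n.
Here τ₀ = 1/50.2 = 0.019920 and τ_data = 27/45.7 = 0.590810, so τ_n = 0.610730.
Rearranging for μ₀: μ₀ = (μ_n·τ_n − τ_data·x̄)/τ₀ = (-15.9954·0.610730 − 0.590810·-17.0) / 0.019920 = 0.274899/0.019920 ≈ 13.8.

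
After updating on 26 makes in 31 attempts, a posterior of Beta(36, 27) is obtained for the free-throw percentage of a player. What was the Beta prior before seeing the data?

Beta(10, 22)

A Beta(a, b) prior with s successes and f failures in binomial data gives a Beta(a+s, b+f) posterior.
Subtract the data counts: 36−26=10, 27−5=22.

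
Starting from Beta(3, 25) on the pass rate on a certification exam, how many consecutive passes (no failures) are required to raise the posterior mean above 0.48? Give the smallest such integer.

After k passes and 0 failures the posterior is Beta(3+k, 25), with mean (3+k)/(3+25+k).
Set (3+k)/(28+k) > 0.48 and solve: k > (0.48·28 − 3)/(1 − 0.48) = 20.077.
The smallest integer exceeding 20.077 is 21.

k = 21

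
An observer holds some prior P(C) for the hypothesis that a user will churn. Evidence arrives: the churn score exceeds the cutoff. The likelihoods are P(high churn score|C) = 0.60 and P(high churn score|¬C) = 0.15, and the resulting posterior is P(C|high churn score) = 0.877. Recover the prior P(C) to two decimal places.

In odds form, posterior odds = prior odds × likelihood ratio, so prior odds = posterior odds ÷ LR.
Posterior odds = 0.877/(1−0.877) = 7.1301. LR = 0.60/0.15 = 4.0000.
Prior odds = 7.1301/4.0000 = 1.7825, so P(C) = 1.7825/(1+1.7825) ≈ 0.64.

P(C) = 0.64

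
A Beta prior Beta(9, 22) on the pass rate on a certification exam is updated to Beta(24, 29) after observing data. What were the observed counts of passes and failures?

A Beta(α, β) prior with s successes and f failures in binomial data gives a Beta(α+s, β+f) posterior.
Match parameters: s=24−9=15, f=29−22=7.

15 passes and 7 failures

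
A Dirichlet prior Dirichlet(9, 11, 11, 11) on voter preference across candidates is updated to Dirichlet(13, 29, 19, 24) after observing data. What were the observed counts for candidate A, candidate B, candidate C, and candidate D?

For a Dirichlet(α) prior with multinomial counts c, the posterior is Dirichlet(α + c) componentwise.
Counts are posterior − prior componentwise: 13−9=4, 29−11=18, 19−11=8, 24−11=13.

counts (4, 18, 8, 13)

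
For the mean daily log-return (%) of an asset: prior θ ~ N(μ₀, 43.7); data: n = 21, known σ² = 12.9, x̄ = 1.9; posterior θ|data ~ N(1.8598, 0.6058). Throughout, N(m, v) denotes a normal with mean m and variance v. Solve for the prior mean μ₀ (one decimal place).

μ₀ = -1.0

The posterior mean is a precision-weighted average: μ_n = (τ₀μ₀ + τ_data·x̄)/(τ₀+τ_data), with τ₀=1/σ₀² and τ_data=n/σ².
Here τ₀ = 1/43.7 = 0.022883 and τ_data = 21/12.9 = 1.627907, so τ_n = 1.650790.
Rearranging for μ₀: μ₀ = (μ_n·τ_n − τ_data·x̄)/τ₀ = (1.8598·1.650790 − 1.627907·1.9) / 0.022883 = -0.022884/0.022883 ≈ -1.0.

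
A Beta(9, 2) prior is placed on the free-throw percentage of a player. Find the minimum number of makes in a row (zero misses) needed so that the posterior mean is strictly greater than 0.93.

k = 18

After k makes and 0 misses the posterior is Beta(9+k, 2), with mean (9+k)/(9+2+k).
Set (9+k)/(11+k) > 0.93 and solve: k > (0.93·11 − 9)/(1 − 0.93) = 17.571.
The smallest integer exceeding 17.571 is 18.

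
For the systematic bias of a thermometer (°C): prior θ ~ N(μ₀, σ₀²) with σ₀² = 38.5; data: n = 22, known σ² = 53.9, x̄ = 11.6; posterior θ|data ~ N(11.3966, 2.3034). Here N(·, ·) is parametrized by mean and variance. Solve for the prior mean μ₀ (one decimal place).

With known observation variance, the Normal–Normal posterior has precision τ_n = τ₀ + n/σ² and mean μ_n = (τ₀μ₀ + (n/σ²)x̄)/τ_n.
Here τ₀ = 1/38.5 = 0.025974 and τ_data = 22/53.9 = 0.408163, so τ_n = 0.434137.
Rearranging for μ₀: μ₀ = (μ_n·τ_n − τ_data·x̄)/τ₀ = (11.3966·0.434137 − 0.408163·11.6) / 0.025974 = 0.212995/0.025974 ≈ 8.2.

μ₀ = 8.2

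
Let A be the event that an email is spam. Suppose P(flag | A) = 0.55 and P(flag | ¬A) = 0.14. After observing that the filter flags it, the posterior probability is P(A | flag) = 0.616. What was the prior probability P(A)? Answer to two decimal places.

In odds form, posterior odds = prior odds × likelihood ratio, so prior odds = posterior odds ÷ LR.
Posterior odds = 0.616/(1−0.616) = 1.6042. LR = 0.55/0.14 = 3.9286.
Prior odds = 1.6042/3.9286 = 0.4083, so P(A) = 0.4083/(1+0.4083) ≈ 0.29.

P(A) = 0.29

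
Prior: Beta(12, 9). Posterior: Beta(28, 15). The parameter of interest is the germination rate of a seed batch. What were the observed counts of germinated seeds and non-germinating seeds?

16 germinated seeds and 6 non-germinating seeds

A Beta(a, b) prior with s successes and f failures in binomial data gives a Beta(a+s, b+f) posterior.
Match parameters: s=28−12=16, f=15−9=6.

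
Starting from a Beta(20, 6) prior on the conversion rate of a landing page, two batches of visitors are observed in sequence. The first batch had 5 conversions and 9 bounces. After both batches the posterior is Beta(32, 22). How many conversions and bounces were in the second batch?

7 conversions and 7 bounces

Because Beta–binomial updating is additive in the counts, the combined data contributed (α_post−α_prior, β_post−β_prior) successes and failures.
Total across both batches: 32−20=12 conversions, 22−6=16 bounces.
Subtract the first batch: 12−5=7 conversions and 16−9=7 bounces.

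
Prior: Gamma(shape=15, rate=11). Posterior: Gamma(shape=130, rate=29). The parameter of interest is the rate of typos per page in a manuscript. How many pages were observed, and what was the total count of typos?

Gamma–Poisson conjugacy: posterior shape = α + Σxᵢ, posterior rate = β + n.
Matching: Σxᵢ = 130 − 15 = 115 and n = 29 − 11 = 18.

n = 18 pages with total 115 typos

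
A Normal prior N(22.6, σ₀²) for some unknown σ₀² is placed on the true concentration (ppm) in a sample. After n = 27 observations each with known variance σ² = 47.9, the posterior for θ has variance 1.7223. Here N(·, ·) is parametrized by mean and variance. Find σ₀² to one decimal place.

σ₀² = 59.0

For the Normal–Normal model with known σ², precisions add: τ_n = τ₀ + n/σ².
So 1/σ₀² = 1/1.7223 − 27/47.9 = 0.580619 − 0.563674 = 0.016945.
Hence σ₀² = 1/0.016945 ≈ 59.0.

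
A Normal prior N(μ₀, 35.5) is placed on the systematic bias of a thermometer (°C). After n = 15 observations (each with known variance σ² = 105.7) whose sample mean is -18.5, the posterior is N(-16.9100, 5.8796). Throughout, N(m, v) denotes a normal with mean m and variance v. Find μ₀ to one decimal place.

The posterior mean is a precision-weighted average: μ_n = (τ₀μ₀ + τ_data·x̄)/(τ₀+τ_data), with τ₀=1/σ₀² and τ_data=n/σ².
Here τ₀ = 1/35.5 = 0.028169 and τ_data = 15/105.7 = 0.141911, so τ_n = 0.170080.
Rearranging for μ₀: μ₀ = (μ_n·τ_n − τ_data·x̄)/τ₀ = (-16.9100·0.170080 − 0.141911·-18.5) / 0.028169 = -0.250699/0.028169 ≈ -8.9.

μ₀ = -8.9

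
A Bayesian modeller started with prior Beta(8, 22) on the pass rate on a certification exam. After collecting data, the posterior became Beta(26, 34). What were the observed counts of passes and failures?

18 passes and 12 failures

A Beta(α, β) prior with s successes and f failures in binomial data gives a Beta(α+s, β+f) posterior.
Match parameters: s=26−8=18, f=34−22=12.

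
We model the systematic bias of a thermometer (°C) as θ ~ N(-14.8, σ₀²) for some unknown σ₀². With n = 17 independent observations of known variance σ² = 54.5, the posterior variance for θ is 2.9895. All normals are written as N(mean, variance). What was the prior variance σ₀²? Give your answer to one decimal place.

For the Normal–Normal model with known σ², precisions add: τ_n = τ₀ + n/σ².
So 1/σ₀² = 1/2.9895 − 17/54.5 = 0.334504 − 0.311927 = 0.022577.
Hence σ₀² = 1/0.022577 ≈ 44.3.

σ₀² = 44.3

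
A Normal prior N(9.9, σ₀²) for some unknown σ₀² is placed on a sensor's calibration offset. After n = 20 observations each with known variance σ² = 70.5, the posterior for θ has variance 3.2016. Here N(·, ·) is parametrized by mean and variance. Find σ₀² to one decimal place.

Posterior precision equals prior precision plus data precision: 1/σ_n² = 1/σ₀² + n/σ².
So 1/σ₀² = 1/3.2016 − 20/70.5 = 0.312344 − 0.283688 = 0.028656.
Hence σ₀² = 1/0.028656 ≈ 34.9.

σ₀² = 34.9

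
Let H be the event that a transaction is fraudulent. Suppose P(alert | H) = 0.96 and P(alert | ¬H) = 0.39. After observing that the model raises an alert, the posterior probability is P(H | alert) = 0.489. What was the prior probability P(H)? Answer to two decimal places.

P(H) = 0.28

In odds form, posterior odds = prior odds × likelihood ratio, so prior odds = posterior odds ÷ LR.
Posterior odds = 0.489/(1−0.489) = 0.9569. LR = 0.96/0.39 = 2.4615.
Prior odds = 0.9569/2.4615 = 0.3887, so P(H) = 0.3887/(1+0.3887) ≈ 0.28.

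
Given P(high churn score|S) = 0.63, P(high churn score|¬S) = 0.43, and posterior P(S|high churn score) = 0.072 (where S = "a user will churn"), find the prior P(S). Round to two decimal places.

P(S) = 0.05

Bayes' rule in odds form gives O(S|E) = O(S)·[P(E|S)/P(E|¬S)], hence O(S) = O(S|E)/LR.
Posterior odds = 0.072/(1−0.072) = 0.0776. LR = 0.63/0.43 = 1.4651.
Prior odds = 0.0776/1.4651 = 0.0530, so P(S) = 0.0530/(1+0.0530) ≈ 0.05.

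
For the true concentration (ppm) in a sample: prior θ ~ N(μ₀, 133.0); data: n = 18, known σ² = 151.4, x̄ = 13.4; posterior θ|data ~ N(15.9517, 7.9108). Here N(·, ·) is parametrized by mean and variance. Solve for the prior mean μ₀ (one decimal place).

μ₀ = 56.3

With known observation variance, the Normal–Normal posterior has precision τ_n = τ₀ + n/σ² and mean μ_n = (τ₀μ₀ + (n/σ²)x̄)/τ_n.
Here τ₀ = 1/133.0 = 0.007519 and τ_data = 18/151.4 = 0.118890, so τ_n = 0.126409.
Rearranging for μ₀: μ₀ = (μ_n·τ_n − τ_data·x̄)/τ₀ = (15.9517·0.126409 − 0.118890·13.4) / 0.007519 = 0.423312/0.007519 ≈ 56.3.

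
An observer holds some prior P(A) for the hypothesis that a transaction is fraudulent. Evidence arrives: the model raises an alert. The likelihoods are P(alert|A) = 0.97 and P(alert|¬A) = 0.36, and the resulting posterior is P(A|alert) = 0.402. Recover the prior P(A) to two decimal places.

P(A) = 0.20

Bayes' rule in odds form gives O(A|E) = O(A)·[P(E|A)/P(E|¬A)], hence O(A) = O(A|E)/LR.
Posterior odds = 0.402/(1−0.402) = 0.6722. LR = 0.97/0.36 = 2.6944.
Prior odds = 0.6722/2.6944 = 0.2495, so P(A) = 0.2495/(1+0.2495) ≈ 0.20.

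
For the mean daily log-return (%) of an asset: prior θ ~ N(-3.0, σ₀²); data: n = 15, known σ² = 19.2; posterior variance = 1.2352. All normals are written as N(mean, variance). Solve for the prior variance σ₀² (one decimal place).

For the Normal–Normal model with known σ², precisions add: τ_n = τ₀ + n/σ².
So 1/σ₀² = 1/1.2352 − 15/19.2 = 0.809585 − 0.781250 = 0.028335.
Hence σ₀² = 1/0.028335 ≈ 35.3.

σ₀² = 35.3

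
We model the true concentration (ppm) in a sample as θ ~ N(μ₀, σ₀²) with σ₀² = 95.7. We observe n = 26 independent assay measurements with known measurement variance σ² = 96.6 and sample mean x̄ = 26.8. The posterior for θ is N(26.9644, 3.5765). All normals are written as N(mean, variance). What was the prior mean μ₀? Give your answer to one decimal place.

μ₀ = 31.2

With known observation variance, the Normal–Normal posterior has precision τ_n = τ₀ + n/σ² and mean μ_n = (τ₀μ₀ + (n/σ²)x̄)/τ_n.
Here τ₀ = 1/95.7 = 0.010449 and τ_data = 26/96.6 = 0.269151, so τ_n = 0.279600.
Rearranging for μ₀: μ₀ = (μ_n·τ_n − τ_data·x̄)/τ₀ = (26.9644·0.279600 − 0.269151·26.8) / 0.010449 = 0.325999/0.010449 ≈ 31.2.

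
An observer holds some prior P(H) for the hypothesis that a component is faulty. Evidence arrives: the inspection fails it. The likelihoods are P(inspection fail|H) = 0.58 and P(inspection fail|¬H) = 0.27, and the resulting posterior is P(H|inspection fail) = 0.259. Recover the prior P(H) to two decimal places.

In odds form, posterior odds = prior odds × likelihood ratio, so prior odds = posterior odds ÷ LR.
Posterior odds = 0.259/(1−0.259) = 0.3495. LR = 0.58/0.27 = 2.1481.
Prior odds = 0.3495/2.1481 = 0.1627, so P(H) = 0.1627/(1+0.1627) ≈ 0.14.

P(H) = 0.14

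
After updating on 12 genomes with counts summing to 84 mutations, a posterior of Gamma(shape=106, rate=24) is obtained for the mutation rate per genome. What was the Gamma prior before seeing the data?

A Gamma(α, β) prior (rate parametrization) on a Poisson rate with n observations summing to S gives posterior Gamma(α+S, β+n).
So α = 106 − 84 = 22 and β = 24 − 12 = 12.

Gamma(shape=22, rate=12)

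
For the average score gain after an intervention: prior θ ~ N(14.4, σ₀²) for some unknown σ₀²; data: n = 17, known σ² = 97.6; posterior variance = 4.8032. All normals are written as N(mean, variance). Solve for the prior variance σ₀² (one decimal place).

σ₀² = 29.4

For the Normal–Normal model with known σ², precisions add: τ_n = τ₀ + n/σ².
So 1/σ₀² = 1/4.8032 − 17/97.6 = 0.208195 − 0.174180 = 0.034015.
Hence σ₀² = 1/0.034015 ≈ 29.4.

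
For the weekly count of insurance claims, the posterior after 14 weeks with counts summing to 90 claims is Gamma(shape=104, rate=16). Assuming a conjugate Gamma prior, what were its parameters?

A Gamma(α, β) prior (rate parametrization) on a Poisson rate with n observations summing to S gives posterior Gamma(α+S, β+n).
So α = 104 − 90 = 14 and β = 16 − 14 = 2.

Gamma(shape=14, rate=2)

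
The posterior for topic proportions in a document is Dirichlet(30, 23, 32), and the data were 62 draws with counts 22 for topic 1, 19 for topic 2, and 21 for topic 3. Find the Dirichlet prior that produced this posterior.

For a Dirichlet(α) prior with multinomial counts c, the posterior is Dirichlet(α + c) componentwise.
Subtract each count from the matching posterior parameter: 30−22=8, 23−19=4, 32−21=11.

Dirichlet(8, 4, 11)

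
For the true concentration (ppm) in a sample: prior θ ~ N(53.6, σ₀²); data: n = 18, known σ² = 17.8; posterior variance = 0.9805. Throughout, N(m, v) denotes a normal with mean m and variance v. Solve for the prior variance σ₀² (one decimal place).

σ₀² = 115.6

Posterior precision equals prior precision plus data precision: 1/σ_n² = 1/σ₀² + n/σ².
So 1/σ₀² = 1/0.9805 − 18/17.8 = 1.019888 − 1.011236 = 0.008652.
Hence σ₀² = 1/0.008652 ≈ 115.6.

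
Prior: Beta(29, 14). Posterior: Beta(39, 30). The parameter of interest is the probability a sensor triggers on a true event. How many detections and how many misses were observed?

Under Beta–binomial conjugacy the posterior parameters are (α+s, β+f).
Match parameters: s=39−29=10, f=30−14=16.

10 detections and 16 misses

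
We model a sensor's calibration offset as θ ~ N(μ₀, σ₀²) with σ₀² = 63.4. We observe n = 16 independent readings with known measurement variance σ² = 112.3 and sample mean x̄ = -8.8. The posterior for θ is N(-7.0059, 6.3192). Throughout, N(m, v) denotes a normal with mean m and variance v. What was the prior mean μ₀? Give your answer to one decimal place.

μ₀ = 9.2

With known observation variance, the Normal–Normal posterior has precision τ_n = τ₀ + n/σ² and mean μ_n = (τ₀μ₀ + (n/σ²)x̄)/τ_n.
Here τ₀ = 1/63.4 = 0.015773 and τ_data = 16/112.3 = 0.142476, so τ_n = 0.158249.
Rearranging for μ₀: μ₀ = (μ_n·τ_n − τ_data·x̄)/τ₀ = (-7.0059·0.158249 − 0.142476·-8.8) / 0.015773 = 0.145112/0.015773 ≈ 9.2.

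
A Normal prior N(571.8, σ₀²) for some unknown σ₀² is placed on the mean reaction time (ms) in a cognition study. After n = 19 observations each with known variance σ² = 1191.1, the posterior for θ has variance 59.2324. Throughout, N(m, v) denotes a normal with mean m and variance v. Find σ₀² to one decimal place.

σ₀² = 1074.1

For the Normal–Normal model with known σ², precisions add: τ_n = τ₀ + n/σ².
So 1/σ₀² = 1/59.2324 − 19/1191.1 = 0.016883 − 0.015952 = 0.000931.
Hence σ₀² = 1/0.000931 ≈ 1074.1.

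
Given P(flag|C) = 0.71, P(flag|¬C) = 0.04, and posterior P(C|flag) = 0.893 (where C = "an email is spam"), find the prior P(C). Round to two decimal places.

Bayes' rule in odds form gives O(C|E) = O(C)·[P(E|C)/P(E|¬C)], hence O(C) = O(C|E)/LR.
Posterior odds = 0.893/(1−0.893) = 8.3458. LR = 0.71/0.04 = 17.7500.
Prior odds = 8.3458/17.7500 = 0.4702, so P(C) = 0.4702/(1+0.4702) ≈ 0.32.

P(C) = 0.32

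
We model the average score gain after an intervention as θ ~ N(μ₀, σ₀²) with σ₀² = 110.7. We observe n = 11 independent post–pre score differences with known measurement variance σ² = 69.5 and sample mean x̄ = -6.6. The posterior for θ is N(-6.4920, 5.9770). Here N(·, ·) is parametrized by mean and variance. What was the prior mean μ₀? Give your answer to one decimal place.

With known observation variance, the Normal–Normal posterior has precision τ_n = τ₀ + n/σ² and mean μ_n = (τ₀μ₀ + (n/σ²)x̄)/τ_n.
Here τ₀ = 1/110.7 = 0.009033 and τ_data = 11/69.5 = 0.158273, so τ_n = 0.167306.
Rearranging for μ₀: μ₀ = (μ_n·τ_n − τ_data·x̄)/τ₀ = (-6.4920·0.167306 − 0.158273·-6.6) / 0.009033 = -0.041549/0.009033 ≈ -4.6.

μ₀ = -4.6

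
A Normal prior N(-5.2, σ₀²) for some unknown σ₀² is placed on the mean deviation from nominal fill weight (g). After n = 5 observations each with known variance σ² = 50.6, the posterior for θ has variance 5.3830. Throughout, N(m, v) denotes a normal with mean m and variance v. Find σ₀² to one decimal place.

σ₀² = 11.5

Posterior precision equals prior precision plus data precision: 1/σ_n² = 1/σ₀² + n/σ².
So 1/σ₀² = 1/5.3830 − 5/50.6 = 0.185770 − 0.098814 = 0.086956.
Hence σ₀² = 1/0.086956 ≈ 11.5.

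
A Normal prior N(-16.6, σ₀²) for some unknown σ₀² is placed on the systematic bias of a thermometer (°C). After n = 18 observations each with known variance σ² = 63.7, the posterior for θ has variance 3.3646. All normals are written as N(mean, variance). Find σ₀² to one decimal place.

Posterior precision equals prior precision plus data precision: 1/σ_n² = 1/σ₀² + n/σ².
So 1/σ₀² = 1/3.3646 − 18/63.7 = 0.297212 − 0.282575 = 0.014637.
Hence σ₀² = 1/0.014637 ≈ 68.3.

σ₀² = 68.3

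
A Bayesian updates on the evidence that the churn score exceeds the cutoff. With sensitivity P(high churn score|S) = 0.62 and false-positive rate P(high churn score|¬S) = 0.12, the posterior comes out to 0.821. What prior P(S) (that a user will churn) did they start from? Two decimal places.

In odds form, posterior odds = prior odds × likelihood ratio, so prior odds = posterior odds ÷ LR.
Posterior odds = 0.821/(1−0.821) = 4.5866. LR = 0.62/0.12 = 5.1667.
Prior odds = 4.5866/5.1667 = 0.8877, so P(S) = 0.8877/(1+0.8877) ≈ 0.47.

P(S) = 0.47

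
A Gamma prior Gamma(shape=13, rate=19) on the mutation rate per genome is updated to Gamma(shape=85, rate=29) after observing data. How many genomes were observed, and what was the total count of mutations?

Gamma–Poisson conjugacy: posterior shape = α + Σxᵢ, posterior rate = β + n.
Matching: Σxᵢ = 85 − 13 = 72 and n = 29 − 19 = 10.

n = 10 genomes with total 72 mutations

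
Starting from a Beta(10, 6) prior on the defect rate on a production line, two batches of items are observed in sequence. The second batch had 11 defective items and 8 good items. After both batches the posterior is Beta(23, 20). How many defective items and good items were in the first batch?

Sequential conjugate updates are equivalent to a single update on the pooled data, so total successes = posterior α − prior α and total failures = posterior β − prior β.
Total across both batches: 23−10=13 defective items, 20−6=14 good items.
Subtract the second batch: 13−11=2 defective items and 14−8=6 good items.

2 defective items and 6 good items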